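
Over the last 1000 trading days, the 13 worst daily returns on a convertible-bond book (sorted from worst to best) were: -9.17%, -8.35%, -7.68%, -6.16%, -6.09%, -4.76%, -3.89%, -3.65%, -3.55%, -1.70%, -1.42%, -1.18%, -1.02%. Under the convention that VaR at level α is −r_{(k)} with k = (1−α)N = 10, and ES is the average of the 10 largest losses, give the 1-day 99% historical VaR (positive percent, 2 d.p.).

k = 10; the 10th lowest return is -1.70%, so VaR = 1.70%.

1.70%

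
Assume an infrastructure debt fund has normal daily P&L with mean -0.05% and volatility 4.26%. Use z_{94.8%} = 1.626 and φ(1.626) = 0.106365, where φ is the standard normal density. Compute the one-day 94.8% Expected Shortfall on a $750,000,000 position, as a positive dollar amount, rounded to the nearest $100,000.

Tail multiplier: φ(z)/(1−α) = 0.106365 / 0.052 = 2.045.
ES = −(-0.05%) + 4.26% × 2.045 = 8.762%.
On $750,000,000: 0.08762 × $750,000,000 = $65,715,000.

$65,700,000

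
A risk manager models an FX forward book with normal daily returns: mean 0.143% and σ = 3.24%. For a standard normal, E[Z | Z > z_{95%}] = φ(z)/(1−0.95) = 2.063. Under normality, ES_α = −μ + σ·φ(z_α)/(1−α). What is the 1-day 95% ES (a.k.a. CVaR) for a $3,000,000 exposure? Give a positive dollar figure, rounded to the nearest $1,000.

$196,000

ES = −(0.143%) + 3.24% × 2.063 = 6.541%.
On $3,000,000: 0.06541 × $3,000,000 = $196,230.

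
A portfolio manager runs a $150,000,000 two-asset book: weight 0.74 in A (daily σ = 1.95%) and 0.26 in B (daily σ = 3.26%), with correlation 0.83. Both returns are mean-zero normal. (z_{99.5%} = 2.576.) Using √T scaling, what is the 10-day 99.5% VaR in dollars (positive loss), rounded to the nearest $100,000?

$26,900,000

σ_p = √(0.74²·1.95² + 0.26²·3.26² + 2·0.83·0.74·0.26·1.95·3.26) = 2.198%.
σ_{10d} = 2.198% × √10 = 6.951%.
VaR = 2.576 × 6.951% = 17.906%; on $150,000,000 that is $26,859,000.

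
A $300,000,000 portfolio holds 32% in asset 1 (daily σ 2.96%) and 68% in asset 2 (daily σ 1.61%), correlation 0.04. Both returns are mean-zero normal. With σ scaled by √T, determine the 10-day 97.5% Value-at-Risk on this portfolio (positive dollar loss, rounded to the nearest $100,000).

σ_p = √(0.32²·2.96² + 0.68²·1.61² + 2·0.04·0.32·0.68·2.96·1.61) = 1.476%.
σ_{10d} = 1.476% × √10 = 4.668%.
z(97.5%) = 1.960.
VaR = 1.960 × 4.668% = 9.149%; on $300,000,000 that is $27,447,000.

$27,400,000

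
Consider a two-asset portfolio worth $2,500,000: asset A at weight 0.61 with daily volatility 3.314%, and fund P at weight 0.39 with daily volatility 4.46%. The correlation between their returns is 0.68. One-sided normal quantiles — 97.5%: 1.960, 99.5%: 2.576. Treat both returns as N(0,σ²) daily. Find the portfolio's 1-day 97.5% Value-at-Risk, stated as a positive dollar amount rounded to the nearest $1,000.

$169,000

σ_p² = 0.61²·3.314² + 0.39²·4.46² + 2·0.68·0.61·0.39·3.314·4.46 = 11.8943 (%²).
σ_p = √11.8943 = 3.449%.
VaR = 1.960 × 3.449% = 6.760%; on $2,500,000 that is $169,000.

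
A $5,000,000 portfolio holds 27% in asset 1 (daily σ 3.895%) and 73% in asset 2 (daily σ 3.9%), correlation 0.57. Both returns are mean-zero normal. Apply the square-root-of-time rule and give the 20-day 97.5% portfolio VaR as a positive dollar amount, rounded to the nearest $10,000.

σ_p = √(0.27²·3.895² + 0.73²·3.9² + 2·0.57·0.27·0.73·3.895·3.9) = 3.553%.
σ_{20d} = 3.553% × √20 = 15.889%.
z(97.5%) = 1.960.
VaR = 1.960 × 15.889% = 31.142%; on $5,000,000 that is $1,557,100.

$1,560,000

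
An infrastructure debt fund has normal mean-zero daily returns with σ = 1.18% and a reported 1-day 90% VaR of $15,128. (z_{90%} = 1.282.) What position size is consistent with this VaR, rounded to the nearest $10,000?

$1,000,000

VaR as a fraction of value: z·σ = 1.282 × 1.18% = 1.51276%.
Position = $15,128 / 0.0151276 = $1,000,026.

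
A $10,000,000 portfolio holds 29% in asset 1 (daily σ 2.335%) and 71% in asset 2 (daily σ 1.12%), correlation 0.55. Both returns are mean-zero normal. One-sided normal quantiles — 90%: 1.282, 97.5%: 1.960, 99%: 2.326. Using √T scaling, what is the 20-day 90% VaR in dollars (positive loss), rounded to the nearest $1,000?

$744,000

σ_p = √(0.29²·2.335² + 0.71²·1.12² + 2·0.55·0.29·0.71·2.335·1.12) = 1.297%.
σ_{20d} = 1.297% × √20 = 5.800%.
VaR = 1.282 × 5.800% = 7.436%; on $10,000,000 that is $743,600.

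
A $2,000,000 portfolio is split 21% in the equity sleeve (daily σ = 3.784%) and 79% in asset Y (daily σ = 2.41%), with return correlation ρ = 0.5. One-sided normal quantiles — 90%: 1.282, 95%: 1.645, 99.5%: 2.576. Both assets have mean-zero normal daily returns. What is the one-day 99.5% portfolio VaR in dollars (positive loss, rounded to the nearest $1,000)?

σ_p² = 0.21²·3.784² + 0.79²·2.41² + 2·0.5·0.21·0.79·3.784·2.41 = 5.7692 (%²).
σ_p = √5.7692 = 2.402%.
VaR = 2.576 × 2.402% = 6.188%; on $2,000,000 that is $123,760.

$124,000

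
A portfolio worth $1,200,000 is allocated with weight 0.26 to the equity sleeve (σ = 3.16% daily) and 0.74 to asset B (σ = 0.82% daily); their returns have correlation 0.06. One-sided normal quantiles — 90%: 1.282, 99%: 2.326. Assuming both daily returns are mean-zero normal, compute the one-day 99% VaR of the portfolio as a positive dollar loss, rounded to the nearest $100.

σ_p² = 0.26²·3.16² + 0.74²·0.82² + 2·0.06·0.26·0.74·3.16·0.82 = 1.1031 (%²).
σ_p = √1.1031 = 1.050%.
VaR = 2.326 × 1.050% = 2.442%; on $1,200,000 that is $29,304.

$29,300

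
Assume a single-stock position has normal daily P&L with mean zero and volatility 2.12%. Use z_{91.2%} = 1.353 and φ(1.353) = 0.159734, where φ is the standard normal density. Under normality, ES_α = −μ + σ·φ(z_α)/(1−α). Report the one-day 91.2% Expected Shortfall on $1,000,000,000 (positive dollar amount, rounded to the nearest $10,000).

$38,480,000

Tail multiplier: φ(z)/(1−α) = 0.159734 / 0.088 = 1.815.
ES = 2.12% × 1.815 = 3.848%.
On $1,000,000,000: 0.03848 × $1,000,000,000 = $38,480,000.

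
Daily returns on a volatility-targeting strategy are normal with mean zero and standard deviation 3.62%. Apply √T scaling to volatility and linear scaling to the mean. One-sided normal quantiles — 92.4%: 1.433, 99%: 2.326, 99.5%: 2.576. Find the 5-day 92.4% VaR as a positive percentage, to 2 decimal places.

11.60%

σ_{5d} = 3.62% × √5 = 8.095%.
VaR = 1.433 × 8.095% = 11.600%.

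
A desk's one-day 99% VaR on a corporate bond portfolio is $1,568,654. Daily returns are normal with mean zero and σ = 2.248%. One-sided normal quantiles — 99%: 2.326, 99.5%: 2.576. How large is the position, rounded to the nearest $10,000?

$30,000,000

VaR as a fraction of value: z·σ = 2.326 × 2.248% = 5.22885%.
Position = $1,568,654 / 0.0522885 = $29,999,992.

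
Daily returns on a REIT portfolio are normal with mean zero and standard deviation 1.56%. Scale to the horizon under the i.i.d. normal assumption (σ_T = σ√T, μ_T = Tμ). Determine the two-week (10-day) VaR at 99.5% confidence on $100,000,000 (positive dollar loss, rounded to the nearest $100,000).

At 99.5%, z = 2.576.
σ_{10d} = 1.56% × √10 = 4.933%.
VaR = 2.576 × 4.933% = 12.707%.
On $100,000,000: 0.12707 × $100,000,000 = $12,707,000.

$12,700,000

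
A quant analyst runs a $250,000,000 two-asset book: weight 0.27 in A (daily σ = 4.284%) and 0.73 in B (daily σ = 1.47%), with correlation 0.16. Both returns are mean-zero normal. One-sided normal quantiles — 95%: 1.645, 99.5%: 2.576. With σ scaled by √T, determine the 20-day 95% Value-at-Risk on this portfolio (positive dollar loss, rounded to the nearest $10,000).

σ_p = √(0.27²·4.284² + 0.73²·1.47² + 2·0.16·0.27·0.73·4.284·1.47) = 1.699%.
σ_{20d} = 1.699% × √20 = 7.598%.
VaR = 1.645 × 7.598% = 12.499%; on $250,000,000 that is $31,247,500.

$31,250,000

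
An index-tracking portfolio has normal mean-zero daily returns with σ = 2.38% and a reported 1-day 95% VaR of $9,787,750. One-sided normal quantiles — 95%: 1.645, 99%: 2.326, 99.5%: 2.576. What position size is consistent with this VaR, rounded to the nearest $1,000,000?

$250,000,000

VaR as a fraction of value: z·σ = 1.645 × 2.38% = 3.9151%.
Position = $9,787,750 / 0.039151 = $250,000,000.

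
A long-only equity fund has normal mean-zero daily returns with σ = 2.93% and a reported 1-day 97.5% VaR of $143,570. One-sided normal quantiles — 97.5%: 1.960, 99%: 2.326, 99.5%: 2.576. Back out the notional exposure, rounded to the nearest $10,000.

$2,500,000

VaR as a fraction of value: z·σ = 1.960 × 2.93% = 5.7428%.
Position = $143,570 / 0.057428 = $2,500,000.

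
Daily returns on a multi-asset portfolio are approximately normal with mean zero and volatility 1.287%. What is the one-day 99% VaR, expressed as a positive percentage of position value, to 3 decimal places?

At 99% one-sided, z = 2.326.
VaR = z·σ = 2.326 × 1.287% = 2.994%.

2.994%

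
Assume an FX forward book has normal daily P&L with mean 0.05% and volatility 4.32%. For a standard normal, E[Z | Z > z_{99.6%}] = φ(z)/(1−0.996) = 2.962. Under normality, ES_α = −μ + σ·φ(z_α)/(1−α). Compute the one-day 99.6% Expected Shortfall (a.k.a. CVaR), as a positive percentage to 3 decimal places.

ES = −(0.05%) + 4.32% × 2.962 = 12.746%.

12.746%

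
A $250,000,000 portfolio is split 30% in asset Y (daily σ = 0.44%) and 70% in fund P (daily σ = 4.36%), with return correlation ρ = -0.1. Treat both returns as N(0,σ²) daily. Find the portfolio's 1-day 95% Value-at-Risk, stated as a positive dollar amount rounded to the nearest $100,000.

σ_p² = 0.3²·0.44² + 0.7²·4.36² + 2·-0.1·0.3·0.7·0.44·4.36 = 9.2516 (%²).
σ_p = √9.2516 = 3.042%.
At 95%, z = 1.645.
VaR = 1.645 × 3.042% = 5.004%; on $250,000,000 that is $12,510,000.

$12,500,000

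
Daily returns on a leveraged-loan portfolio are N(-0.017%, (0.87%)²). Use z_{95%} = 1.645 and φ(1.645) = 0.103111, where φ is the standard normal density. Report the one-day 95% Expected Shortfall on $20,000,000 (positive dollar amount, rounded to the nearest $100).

$362,200

Tail multiplier: φ(z)/(1−α) = 0.103111 / 0.05 = 2.062.
ES = −(-0.017%) + 0.87% × 2.062 = 1.811%.
On $20,000,000: 0.01811 × $20,000,000 = $362,200.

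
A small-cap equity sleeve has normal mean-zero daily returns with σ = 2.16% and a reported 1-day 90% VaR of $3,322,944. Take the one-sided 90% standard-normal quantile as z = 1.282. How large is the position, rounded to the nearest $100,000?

VaR as a fraction of value: z·σ = 1.282 × 2.16% = 2.76912%.
Position = $3,322,944 / 0.0276912 = $120,000,000.

$120,000,000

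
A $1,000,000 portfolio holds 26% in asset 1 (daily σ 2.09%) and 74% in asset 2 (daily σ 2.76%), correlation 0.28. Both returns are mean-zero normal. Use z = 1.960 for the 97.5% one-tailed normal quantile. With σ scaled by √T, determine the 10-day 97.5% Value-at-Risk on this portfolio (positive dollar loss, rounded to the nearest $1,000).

$140,000

σ_p = √(0.26²·2.09² + 0.74²·2.76² + 2·0.28·0.26·0.74·2.09·2.76) = 2.256%.
σ_{10d} = 2.256% × √10 = 7.134%.
VaR = 1.960 × 7.134% = 13.983%; on $1,000,000 that is $139,830.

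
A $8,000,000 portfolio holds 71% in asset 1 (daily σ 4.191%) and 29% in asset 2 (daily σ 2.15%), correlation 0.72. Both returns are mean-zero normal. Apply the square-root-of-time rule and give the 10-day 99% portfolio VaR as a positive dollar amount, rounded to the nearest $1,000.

σ_p = √(0.71²·4.191² + 0.29²·2.15² + 2·0.72·0.71·0.29·4.191·2.15) = 3.452%.
σ_{10d} = 3.452% × √10 = 10.916%.
z(99%) = 2.326.
VaR = 2.326 × 10.916% = 25.391%; on $8,000,000 that is $2,031,280.

$2,031,000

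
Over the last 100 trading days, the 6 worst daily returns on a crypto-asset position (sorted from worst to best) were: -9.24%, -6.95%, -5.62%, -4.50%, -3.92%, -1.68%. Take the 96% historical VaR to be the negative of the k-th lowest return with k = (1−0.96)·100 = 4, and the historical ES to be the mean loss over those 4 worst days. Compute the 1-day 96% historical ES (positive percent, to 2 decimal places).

The 4 worst returns sum to -26.31%.
ES = −(-26.31%) / 4 = 6.5775% ≈ 6.58%.

6.58%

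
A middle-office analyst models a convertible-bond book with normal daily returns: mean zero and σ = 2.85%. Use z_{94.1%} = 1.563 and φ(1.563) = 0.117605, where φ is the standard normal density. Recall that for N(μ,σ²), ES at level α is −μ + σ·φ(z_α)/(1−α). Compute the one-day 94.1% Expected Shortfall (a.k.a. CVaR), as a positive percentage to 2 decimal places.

5.68%

Tail multiplier: φ(z)/(1−α) = 0.117605 / 0.059 = 1.993.
ES = 2.85% × 1.993 = 5.680%.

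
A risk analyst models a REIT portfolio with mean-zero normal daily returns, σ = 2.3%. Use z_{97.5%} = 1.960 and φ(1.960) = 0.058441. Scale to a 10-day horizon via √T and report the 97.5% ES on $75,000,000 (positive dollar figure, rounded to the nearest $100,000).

σ_{10d} = 2.3% × √10 = 7.273%.
ES multiplier = φ(z)/(1−α) = 0.058441/0.025 = 2.338.
ES = 7.273% × 2.338 = 17.004%; on $75,000,000: $12,753,000.

$12,800,000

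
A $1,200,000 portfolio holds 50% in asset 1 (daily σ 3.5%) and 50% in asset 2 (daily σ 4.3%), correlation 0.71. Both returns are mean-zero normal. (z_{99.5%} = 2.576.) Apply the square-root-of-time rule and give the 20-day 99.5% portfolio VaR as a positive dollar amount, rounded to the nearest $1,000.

σ_p = √(0.5²·3.5² + 0.5²·4.3² + 2·0.71·0.5·0.5·3.5·4.3) = 3.609%.
σ_{20d} = 3.609% × √20 = 16.140%.
VaR = 2.576 × 16.140% = 41.577%; on $1,200,000 that is $498,924.

$499,000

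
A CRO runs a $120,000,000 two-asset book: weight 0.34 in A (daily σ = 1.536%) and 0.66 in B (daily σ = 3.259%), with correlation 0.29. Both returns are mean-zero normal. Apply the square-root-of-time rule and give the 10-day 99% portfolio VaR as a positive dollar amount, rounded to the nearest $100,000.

$20,800,000

σ_p = √(0.34²·1.536² + 0.66²·3.259² + 2·0.29·0.34·0.66·1.536·3.259) = 2.356%.
σ_{10d} = 2.356% × √10 = 7.450%.
z(99%) = 2.326.
VaR = 2.326 × 7.450% = 17.329%; on $120,000,000 that is $20,794,800.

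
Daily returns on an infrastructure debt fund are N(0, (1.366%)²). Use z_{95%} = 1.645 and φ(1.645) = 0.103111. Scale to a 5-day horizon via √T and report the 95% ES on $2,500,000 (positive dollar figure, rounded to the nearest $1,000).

$157,000

σ_{5d} = 1.366% × √5 = 3.054%.
ES multiplier = φ(z)/(1−α) = 0.103111/0.05 = 2.062.
ES = 3.054% × 2.062 = 6.297%; on $2,500,000: $157,425.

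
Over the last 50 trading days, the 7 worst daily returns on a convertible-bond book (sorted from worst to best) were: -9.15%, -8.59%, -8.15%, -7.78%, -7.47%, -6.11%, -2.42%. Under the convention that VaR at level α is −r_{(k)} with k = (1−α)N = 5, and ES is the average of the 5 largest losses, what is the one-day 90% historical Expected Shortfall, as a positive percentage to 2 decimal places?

The 5 worst returns sum to -41.14%.
ES = −(-41.14%) / 5 = 8.228% ≈ 8.23%.

8.23%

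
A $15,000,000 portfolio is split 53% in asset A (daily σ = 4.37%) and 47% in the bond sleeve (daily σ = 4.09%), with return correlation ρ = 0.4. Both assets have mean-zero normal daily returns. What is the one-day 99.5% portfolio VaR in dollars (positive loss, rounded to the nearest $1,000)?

σ_p² = 0.53²·4.37² + 0.47²·4.09² + 2·0.4·0.53·0.47·4.37·4.09 = 12.6213 (%²).
σ_p = √12.6213 = 3.553%.
At 99.5%, z = 2.576.
VaR = 2.576 × 3.553% = 9.153%; on $15,000,000 that is $1,372,950.

$1,373,000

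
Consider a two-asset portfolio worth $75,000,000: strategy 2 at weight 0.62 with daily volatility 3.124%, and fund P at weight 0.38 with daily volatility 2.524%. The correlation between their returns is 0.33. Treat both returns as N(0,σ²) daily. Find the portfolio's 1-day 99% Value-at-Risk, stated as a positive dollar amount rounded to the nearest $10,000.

σ_p² = 0.62²·3.124² + 0.38²·2.524² + 2·0.33·0.62·0.38·3.124·2.524 = 5.8975 (%²).
σ_p = √5.8975 = 2.428%.
At 99%, z = 2.326.
VaR = 2.326 × 2.428% = 5.648%; on $75,000,000 that is $4,236,000.

$4,240,000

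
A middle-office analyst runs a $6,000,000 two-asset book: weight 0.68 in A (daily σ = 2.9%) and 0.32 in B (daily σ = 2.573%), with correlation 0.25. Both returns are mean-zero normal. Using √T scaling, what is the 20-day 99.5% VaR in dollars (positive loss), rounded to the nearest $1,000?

σ_p = √(0.68²·2.9² + 0.32²·2.573² + 2·0.25·0.68·0.32·2.9·2.573) = 2.319%.
σ_{20d} = 2.319% × √20 = 10.371%.
z(99.5%) = 2.576.
VaR = 2.576 × 10.371% = 26.716%; on $6,000,000 that is $1,602,960.

$1,603,000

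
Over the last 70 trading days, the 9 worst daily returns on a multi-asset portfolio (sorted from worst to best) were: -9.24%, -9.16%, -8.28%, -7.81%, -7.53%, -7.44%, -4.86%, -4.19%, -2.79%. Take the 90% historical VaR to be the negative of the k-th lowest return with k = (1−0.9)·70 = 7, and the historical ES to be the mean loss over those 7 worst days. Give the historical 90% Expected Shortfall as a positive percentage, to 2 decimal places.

The 7 worst returns sum to -54.32%.
ES = −(-54.32%) / 7 = 7.76%.

7.76%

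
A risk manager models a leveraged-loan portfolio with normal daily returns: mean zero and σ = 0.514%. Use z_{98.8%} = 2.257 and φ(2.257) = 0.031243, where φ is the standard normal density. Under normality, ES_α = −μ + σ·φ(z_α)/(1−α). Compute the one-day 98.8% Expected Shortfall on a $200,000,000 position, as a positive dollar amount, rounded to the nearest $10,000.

Tail multiplier: φ(z)/(1−α) = 0.031243 / 0.012 = 2.604.
ES = 0.514% × 2.604 = 1.338%.
On $200,000,000: 0.01338 × $200,000,000 = $2,676,000.

$2,680,000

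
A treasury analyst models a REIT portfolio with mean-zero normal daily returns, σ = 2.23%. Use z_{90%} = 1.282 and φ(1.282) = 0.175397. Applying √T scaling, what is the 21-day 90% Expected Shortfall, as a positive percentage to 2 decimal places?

σ_{21d} = 2.23% × √21 = 10.219%.
ES multiplier = φ(z)/(1−α) = 0.175397/0.1 = 1.754.
ES = 10.219% × 1.754 = 17.924%.

17.92%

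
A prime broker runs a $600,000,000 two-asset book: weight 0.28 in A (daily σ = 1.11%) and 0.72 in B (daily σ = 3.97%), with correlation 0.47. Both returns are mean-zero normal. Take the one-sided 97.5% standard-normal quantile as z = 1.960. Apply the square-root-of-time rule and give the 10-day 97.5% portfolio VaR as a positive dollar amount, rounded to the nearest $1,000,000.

$112,000,000

σ_p = √(0.28²·1.11² + 0.72²·3.97² + 2·0.47·0.28·0.72·1.11·3.97) = 3.017%.
σ_{10d} = 3.017% × √10 = 9.541%.
VaR = 1.960 × 9.541% = 18.700%; on $600,000,000 that is $112,200,000.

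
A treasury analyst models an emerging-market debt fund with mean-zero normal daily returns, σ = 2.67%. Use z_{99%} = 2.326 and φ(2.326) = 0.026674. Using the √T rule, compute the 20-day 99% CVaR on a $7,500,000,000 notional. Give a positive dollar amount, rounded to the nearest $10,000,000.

σ_{20d} = 2.67% × √20 = 11.941%.
ES multiplier = φ(z)/(1−α) = 0.026674/0.01 = 2.667.
ES = 11.941% × 2.667 = 31.847%; on $7,500,000,000: $2,388,525,000.

$2,390,000,000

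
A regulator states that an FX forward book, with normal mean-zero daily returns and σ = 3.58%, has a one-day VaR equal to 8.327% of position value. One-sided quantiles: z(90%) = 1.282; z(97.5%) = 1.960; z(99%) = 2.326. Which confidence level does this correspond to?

99%

Implied z = VaR/σ = 8.327 / 3.58 = 2.326.
This matches z(99%) = 2.326.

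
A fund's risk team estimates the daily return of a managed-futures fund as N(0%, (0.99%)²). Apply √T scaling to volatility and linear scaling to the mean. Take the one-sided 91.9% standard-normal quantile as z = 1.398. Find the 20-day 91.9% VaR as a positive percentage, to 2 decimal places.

6.19%

σ_{20d} = 0.99% × √20 = 4.427%.
VaR = 1.398 × 4.427% = 6.189%.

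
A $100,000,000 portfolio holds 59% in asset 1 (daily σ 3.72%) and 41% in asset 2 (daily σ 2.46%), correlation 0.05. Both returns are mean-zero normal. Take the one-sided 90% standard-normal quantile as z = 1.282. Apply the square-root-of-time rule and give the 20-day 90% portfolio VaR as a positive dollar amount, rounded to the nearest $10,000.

$14,110,000

σ_p = √(0.59²·3.72² + 0.41²·2.46² + 2·0.05·0.59·0.41·3.72·2.46) = 2.461%.
σ_{20d} = 2.461% × √20 = 11.006%.
VaR = 1.282 × 11.006% = 14.110%; on $100,000,000 that is $14,110,000.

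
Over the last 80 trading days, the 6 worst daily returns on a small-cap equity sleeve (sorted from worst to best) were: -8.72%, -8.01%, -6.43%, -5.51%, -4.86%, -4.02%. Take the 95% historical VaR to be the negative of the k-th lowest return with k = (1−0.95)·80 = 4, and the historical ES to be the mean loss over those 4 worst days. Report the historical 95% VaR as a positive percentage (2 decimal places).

k = 4; the 4th lowest return is -5.51%, so VaR = 5.51%.

5.51%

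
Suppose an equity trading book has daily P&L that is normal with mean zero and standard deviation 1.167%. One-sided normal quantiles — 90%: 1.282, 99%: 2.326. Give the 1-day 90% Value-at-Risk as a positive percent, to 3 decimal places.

VaR = z·σ = 1.282 × 1.167% = 1.496%.

1.496%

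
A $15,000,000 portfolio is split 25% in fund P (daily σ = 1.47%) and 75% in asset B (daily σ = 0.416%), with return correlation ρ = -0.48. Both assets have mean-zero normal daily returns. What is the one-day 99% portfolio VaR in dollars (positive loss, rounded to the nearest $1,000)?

$122,000

σ_p² = 0.25²·1.47² + 0.75²·0.416² + 2·-0.48·0.25·0.75·1.47·0.416 = 0.1223 (%²).
σ_p = √0.1223 = 0.350%.
At 99%, z = 2.326.
VaR = 2.326 × 0.350% = 0.814%; on $15,000,000 that is $122,100.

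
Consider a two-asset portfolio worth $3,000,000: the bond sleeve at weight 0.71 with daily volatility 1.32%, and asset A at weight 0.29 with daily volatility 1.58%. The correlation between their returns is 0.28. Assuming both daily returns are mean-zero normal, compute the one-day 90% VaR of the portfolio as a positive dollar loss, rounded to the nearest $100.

$44,300

σ_p² = 0.71²·1.32² + 0.29²·1.58² + 2·0.28·0.71·0.29·1.32·1.58 = 1.3288 (%²).
σ_p = √1.3288 = 1.153%.
At 90%, z = 1.282.
VaR = 1.282 × 1.153% = 1.478%; on $3,000,000 that is $44,340.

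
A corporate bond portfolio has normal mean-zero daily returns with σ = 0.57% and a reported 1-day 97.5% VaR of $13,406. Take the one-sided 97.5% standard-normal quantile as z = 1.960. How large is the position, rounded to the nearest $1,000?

$1,200,000

VaR as a fraction of value: z·σ = 1.960 × 0.57% = 1.1172%.
Position = $13,406 / 0.011172 = $1,199,964.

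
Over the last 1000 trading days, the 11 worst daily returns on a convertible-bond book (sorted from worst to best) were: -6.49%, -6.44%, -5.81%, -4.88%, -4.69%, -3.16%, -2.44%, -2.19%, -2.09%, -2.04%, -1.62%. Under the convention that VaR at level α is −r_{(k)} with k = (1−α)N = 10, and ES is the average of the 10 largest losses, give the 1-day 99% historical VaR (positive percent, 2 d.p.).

k = 10; the 10th lowest return is -2.04%, so VaR = 2.04%.

2.04%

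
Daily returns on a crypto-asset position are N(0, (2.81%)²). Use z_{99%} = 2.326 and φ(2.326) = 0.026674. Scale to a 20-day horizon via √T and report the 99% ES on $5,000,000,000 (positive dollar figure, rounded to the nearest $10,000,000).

$1,680,000,000

σ_{20d} = 2.81% × √20 = 12.567%.
ES multiplier = φ(z)/(1−α) = 0.026674/0.01 = 2.667.
ES = 12.567% × 2.667 = 33.516%; on $5,000,000,000: $1,675,800,000.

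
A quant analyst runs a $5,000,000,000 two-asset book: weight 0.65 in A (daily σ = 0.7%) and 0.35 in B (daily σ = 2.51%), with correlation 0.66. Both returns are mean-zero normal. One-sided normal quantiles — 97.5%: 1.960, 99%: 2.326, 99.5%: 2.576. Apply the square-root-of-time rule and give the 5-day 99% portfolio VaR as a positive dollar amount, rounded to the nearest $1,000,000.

σ_p = √(0.65²·0.7² + 0.35²·2.51² + 2·0.66·0.65·0.35·0.7·2.51) = 1.227%.
σ_{5d} = 1.227% × √5 = 2.744%.
VaR = 2.326 × 2.744% = 6.383%; on $5,000,000,000 that is $319,150,000.

$319,000,000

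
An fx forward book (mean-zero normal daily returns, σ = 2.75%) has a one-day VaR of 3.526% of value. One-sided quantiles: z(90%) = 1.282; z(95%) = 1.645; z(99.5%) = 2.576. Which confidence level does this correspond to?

Implied z = VaR/σ = 3.526 / 2.75 = 1.282.
This matches z(90%) = 1.282.

90%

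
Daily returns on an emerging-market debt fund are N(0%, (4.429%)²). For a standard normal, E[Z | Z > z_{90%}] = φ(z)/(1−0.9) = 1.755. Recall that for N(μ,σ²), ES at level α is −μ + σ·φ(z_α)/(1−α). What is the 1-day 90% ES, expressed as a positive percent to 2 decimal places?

ES = 4.429% × 1.755 = 7.773%.

7.77%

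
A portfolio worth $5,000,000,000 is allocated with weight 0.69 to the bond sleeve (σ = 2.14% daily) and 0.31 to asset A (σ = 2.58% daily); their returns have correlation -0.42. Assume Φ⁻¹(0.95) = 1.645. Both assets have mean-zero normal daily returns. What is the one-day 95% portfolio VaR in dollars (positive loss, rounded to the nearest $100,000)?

σ_p² = 0.69²·2.14² + 0.31²·2.58² + 2·-0.42·0.69·0.31·2.14·2.58 = 1.8280 (%²).
σ_p = √1.8280 = 1.352%.
VaR = 1.645 × 1.352% = 2.224%; on $5,000,000,000 that is $111,200,000.

$111,200,000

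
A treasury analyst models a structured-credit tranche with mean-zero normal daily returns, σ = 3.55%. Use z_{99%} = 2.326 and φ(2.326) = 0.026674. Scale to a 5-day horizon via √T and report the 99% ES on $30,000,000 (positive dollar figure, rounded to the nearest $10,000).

σ_{5d} = 3.55% × √5 = 7.938%.
ES multiplier = φ(z)/(1−α) = 0.026674/0.01 = 2.667.
ES = 7.938% × 2.667 = 21.171%; on $30,000,000: $6,351,300.

$6,350,000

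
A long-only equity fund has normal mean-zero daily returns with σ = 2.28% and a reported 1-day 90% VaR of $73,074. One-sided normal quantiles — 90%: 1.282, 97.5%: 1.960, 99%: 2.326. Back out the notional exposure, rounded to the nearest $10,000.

VaR as a fraction of value: z·σ = 1.282 × 2.28% = 2.92296%.
Position = $73,074 / 0.0292296 = $2,500,000.

$2,500,000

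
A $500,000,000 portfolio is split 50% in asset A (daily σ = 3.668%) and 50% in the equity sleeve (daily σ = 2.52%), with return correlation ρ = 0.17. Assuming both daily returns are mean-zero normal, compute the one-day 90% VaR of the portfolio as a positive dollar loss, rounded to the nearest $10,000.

σ_p² = 0.5²·3.668² + 0.5²·2.52² + 2·0.17·0.5·0.5·3.668·2.52 = 5.7368 (%²).
σ_p = √5.7368 = 2.395%.
At 90%, z = 1.282.
VaR = 1.282 × 2.395% = 3.070%; on $500,000,000 that is $15,350,000.

$15,350,000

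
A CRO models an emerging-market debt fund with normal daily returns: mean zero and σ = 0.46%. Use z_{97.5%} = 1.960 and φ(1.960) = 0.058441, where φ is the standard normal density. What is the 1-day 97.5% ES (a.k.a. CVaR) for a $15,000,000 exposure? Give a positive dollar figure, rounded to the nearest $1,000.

Tail multiplier: φ(z)/(1−α) = 0.058441 / 0.025 = 2.338.
ES = 0.46% × 2.338 = 1.075%.
On $15,000,000: 0.01075 × $15,000,000 = $161,250.

$161,000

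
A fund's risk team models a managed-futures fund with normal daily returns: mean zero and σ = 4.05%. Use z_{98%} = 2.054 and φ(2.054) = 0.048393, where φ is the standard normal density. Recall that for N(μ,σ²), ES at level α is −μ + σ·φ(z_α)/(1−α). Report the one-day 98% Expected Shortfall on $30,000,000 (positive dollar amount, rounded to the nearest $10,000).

Tail multiplier: φ(z)/(1−α) = 0.048393 / 0.02 = 2.420.
ES = 4.05% × 2.420 = 9.801%.
On $30,000,000: 0.09801 × $30,000,000 = $2,940,300.

$2,940,000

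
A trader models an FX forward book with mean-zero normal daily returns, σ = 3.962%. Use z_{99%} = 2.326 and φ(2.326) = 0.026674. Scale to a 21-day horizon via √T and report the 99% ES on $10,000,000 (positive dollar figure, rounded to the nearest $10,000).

$4,840,000

σ_{21d} = 3.962% × √21 = 18.156%.
ES multiplier = φ(z)/(1−α) = 0.026674/0.01 = 2.667.
ES = 18.156% × 2.667 = 48.422%; on $10,000,000: $4,842,200.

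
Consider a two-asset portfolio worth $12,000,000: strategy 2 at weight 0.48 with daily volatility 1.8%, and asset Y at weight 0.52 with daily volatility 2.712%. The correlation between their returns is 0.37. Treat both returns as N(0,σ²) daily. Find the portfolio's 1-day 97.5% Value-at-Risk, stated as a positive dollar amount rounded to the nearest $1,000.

σ_p² = 0.48²·1.8² + 0.52²·2.712² + 2·0.37·0.48·0.52·1.8·2.712 = 3.6369 (%²).
σ_p = √3.6369 = 1.907%.
At 97.5%, z = 1.960.
VaR = 1.960 × 1.907% = 3.738%; on $12,000,000 that is $448,560.

$449,000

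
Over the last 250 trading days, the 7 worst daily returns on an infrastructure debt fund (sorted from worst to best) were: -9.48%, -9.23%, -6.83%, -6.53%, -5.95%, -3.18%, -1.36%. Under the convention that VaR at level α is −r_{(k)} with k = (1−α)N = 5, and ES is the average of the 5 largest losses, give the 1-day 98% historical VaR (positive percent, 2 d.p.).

5.95%

k = 5; the 5th lowest return is -5.95%, so VaR = 5.95%.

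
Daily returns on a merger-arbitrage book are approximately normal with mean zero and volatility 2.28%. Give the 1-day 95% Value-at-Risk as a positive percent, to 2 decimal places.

At 95% one-sided, z = 1.645.
VaR = z·σ = 1.645 × 2.28% = 3.751%.

3.75%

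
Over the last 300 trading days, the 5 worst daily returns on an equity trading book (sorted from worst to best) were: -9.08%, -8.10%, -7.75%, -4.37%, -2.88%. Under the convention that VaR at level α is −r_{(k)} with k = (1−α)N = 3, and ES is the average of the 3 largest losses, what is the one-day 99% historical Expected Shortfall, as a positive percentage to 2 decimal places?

8.31%

The 3 worst returns sum to -24.93%.
ES = −(-24.93%) / 3 = 8.31%.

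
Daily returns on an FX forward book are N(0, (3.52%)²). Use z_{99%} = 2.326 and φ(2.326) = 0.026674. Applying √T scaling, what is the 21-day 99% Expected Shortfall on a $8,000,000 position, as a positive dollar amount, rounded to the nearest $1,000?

$3,442,000

σ_{21d} = 3.52% × √21 = 16.131%.
ES multiplier = φ(z)/(1−α) = 0.026674/0.01 = 2.667.
ES = 16.131% × 2.667 = 43.021%; on $8,000,000: $3,441,680.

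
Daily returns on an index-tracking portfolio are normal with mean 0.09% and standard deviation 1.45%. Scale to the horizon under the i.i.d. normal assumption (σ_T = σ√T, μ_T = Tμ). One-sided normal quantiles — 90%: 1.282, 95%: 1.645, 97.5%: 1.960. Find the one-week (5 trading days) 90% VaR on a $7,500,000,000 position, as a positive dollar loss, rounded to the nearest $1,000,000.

σ_{5d} = 1.45% × √5 = 3.242%; μ_{5d} = 5 × 0.09% = 0.450%.
VaR = −(0.450%) + 1.282 × 3.242% = 3.706%.
On $7,500,000,000: 0.03706 × $7,500,000,000 = $277,950,000.

$278,000,000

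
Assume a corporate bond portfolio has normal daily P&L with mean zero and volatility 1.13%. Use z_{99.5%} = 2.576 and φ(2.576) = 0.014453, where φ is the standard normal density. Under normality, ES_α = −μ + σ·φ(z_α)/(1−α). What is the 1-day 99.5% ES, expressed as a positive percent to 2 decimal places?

3.27%

Tail multiplier: φ(z)/(1−α) = 0.014453 / 0.005 = 2.891.
ES = 1.13% × 2.891 = 3.267%.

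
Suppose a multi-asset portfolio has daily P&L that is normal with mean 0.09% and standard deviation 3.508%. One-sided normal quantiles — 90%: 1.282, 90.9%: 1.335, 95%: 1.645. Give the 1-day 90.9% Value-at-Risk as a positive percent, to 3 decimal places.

VaR = −μ + z·σ = −(0.09%) + 1.335 × 3.508% = 4.593%.

4.593%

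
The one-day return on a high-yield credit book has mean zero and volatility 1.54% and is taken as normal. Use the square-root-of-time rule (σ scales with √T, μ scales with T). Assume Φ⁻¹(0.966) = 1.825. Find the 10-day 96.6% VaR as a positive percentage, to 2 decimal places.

σ_{10d} = 1.54% × √10 = 4.870%.
VaR = 1.825 × 4.870% = 8.888%.

8.89%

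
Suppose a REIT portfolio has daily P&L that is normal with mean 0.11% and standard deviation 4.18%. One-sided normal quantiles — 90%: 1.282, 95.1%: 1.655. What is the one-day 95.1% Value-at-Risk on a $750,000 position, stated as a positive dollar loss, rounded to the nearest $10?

VaR = −μ + z·σ = −(0.11%) + 1.655 × 4.18% = 6.808%.
On $750,000: 0.06808 × $750,000 = $51,060.

$51,060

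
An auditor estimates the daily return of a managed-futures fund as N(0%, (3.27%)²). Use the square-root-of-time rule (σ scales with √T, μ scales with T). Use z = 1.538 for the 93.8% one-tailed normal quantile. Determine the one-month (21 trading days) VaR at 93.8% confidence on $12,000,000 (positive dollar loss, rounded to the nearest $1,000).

σ_{21d} = 3.27% × √21 = 14.985%.
VaR = 1.538 × 14.985% = 23.047%.
On $12,000,000: 0.23047 × $12,000,000 = $2,765,640.

$2,766,000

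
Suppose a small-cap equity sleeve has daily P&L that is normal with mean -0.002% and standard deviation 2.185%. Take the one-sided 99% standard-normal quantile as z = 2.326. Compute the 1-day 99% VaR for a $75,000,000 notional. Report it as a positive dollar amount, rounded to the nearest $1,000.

VaR = −μ + z·σ = −(-0.002%) + 2.326 × 2.185% = 5.084%.
On $75,000,000: 0.05084 × $75,000,000 = $3,813,000.

$3,813,000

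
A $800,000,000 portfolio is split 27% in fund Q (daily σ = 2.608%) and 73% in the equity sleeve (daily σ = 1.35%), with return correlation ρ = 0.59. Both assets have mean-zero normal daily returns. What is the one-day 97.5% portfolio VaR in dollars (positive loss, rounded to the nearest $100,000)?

$23,700,000

σ_p² = 0.27²·2.608² + 0.73²·1.35² + 2·0.59·0.27·0.73·2.608·1.35 = 2.2859 (%²).
σ_p = √2.2859 = 1.512%.
At 97.5%, z = 1.960.
VaR = 1.960 × 1.512% = 2.964%; on $800,000,000 that is $23,712,000.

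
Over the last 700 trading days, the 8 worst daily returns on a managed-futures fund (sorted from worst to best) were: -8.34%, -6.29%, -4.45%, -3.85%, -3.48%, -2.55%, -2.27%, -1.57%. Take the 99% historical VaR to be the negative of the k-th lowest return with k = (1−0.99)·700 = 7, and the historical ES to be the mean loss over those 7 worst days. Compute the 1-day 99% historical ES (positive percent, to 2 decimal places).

The 7 worst returns sum to -31.23%.
ES = −(-31.23%) / 7 = 4.4614…% ≈ 4.46%.

4.46%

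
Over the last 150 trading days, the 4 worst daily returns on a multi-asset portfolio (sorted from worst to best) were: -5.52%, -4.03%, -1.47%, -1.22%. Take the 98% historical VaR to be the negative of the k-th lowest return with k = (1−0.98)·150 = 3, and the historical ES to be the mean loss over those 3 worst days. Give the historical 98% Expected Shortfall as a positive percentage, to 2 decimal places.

The 3 worst returns sum to -11.02%.
ES = −(-11.02%) / 3 = 3.6733…% ≈ 3.67%.

3.67%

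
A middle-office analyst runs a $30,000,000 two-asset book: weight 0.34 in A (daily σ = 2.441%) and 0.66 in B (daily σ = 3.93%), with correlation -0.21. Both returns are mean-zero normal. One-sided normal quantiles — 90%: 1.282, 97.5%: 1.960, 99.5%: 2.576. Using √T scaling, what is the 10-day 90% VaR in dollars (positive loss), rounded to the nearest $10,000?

$3,100,000

σ_p = √(0.34²·2.441² + 0.66²·3.93² + 2·-0.21·0.34·0.66·2.441·3.93) = 2.552%.
σ_{10d} = 2.552% × √10 = 8.070%.
VaR = 1.282 × 8.070% = 10.346%; on $30,000,000 that is $3,103,800.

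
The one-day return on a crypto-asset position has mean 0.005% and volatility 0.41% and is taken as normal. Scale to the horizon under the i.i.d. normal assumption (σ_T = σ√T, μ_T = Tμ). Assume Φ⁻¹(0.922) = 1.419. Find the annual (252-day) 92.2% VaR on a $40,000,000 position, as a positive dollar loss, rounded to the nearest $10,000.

$3,190,000

σ_{252d} = 0.41% × √252 = 6.509%; μ_{252d} = 252 × 0.005% = 1.260%.
VaR = −(1.260%) + 1.419 × 6.509% = 7.976%.
On $40,000,000: 0.07976 × $40,000,000 = $3,190,400.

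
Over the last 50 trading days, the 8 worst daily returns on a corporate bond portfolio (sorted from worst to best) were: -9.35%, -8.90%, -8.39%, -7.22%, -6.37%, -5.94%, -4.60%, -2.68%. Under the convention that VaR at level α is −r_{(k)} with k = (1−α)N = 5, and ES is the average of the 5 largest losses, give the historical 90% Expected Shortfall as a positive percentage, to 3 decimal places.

The 5 worst returns sum to -40.23%.
ES = −(-40.23%) / 5 = 8.046%.

8.046%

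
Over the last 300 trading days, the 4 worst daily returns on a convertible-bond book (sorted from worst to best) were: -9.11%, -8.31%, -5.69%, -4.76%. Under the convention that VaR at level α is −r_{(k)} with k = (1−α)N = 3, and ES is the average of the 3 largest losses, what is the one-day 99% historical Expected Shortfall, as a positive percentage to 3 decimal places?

7.703%

The 3 worst returns sum to -23.11%.
ES = −(-23.11%) / 3 = 7.7033…% ≈ 7.703%.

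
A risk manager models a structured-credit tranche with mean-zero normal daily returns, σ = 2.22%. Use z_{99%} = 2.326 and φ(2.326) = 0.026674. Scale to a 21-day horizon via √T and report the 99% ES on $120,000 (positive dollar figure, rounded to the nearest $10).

σ_{21d} = 2.22% × √21 = 10.173%.
ES multiplier = φ(z)/(1−α) = 0.026674/0.01 = 2.667.
ES = 10.173% × 2.667 = 27.131%; on $120,000: $32,557.

$32,560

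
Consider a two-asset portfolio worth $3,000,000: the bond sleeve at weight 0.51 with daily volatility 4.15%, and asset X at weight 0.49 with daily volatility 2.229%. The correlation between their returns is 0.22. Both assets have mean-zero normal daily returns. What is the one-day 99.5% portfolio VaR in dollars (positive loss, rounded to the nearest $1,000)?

$200,000

σ_p² = 0.51²·4.15² + 0.49²·2.229² + 2·0.22·0.51·0.49·4.15·2.229 = 6.6896 (%²).
σ_p = √6.6896 = 2.586%.
At 99.5%, z = 2.576.
VaR = 2.576 × 2.586% = 6.662%; on $3,000,000 that is $199,860.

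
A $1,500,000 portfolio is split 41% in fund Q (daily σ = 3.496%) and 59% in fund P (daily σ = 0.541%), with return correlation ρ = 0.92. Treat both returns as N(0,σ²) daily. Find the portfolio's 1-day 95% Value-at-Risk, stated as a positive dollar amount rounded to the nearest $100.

σ_p² = 0.41²·3.496² + 0.59²·0.541² + 2·0.92·0.41·0.59·3.496·0.541 = 2.9982 (%²).
σ_p = √2.9982 = 1.732%.
At 95%, z = 1.645.
VaR = 1.645 × 1.732% = 2.849%; on $1,500,000 that is $42,735.

$42,700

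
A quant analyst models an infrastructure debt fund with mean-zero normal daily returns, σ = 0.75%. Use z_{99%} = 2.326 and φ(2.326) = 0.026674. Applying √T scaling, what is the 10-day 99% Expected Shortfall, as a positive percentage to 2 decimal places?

6.33%

σ_{10d} = 0.75% × √10 = 2.372%.
ES multiplier = φ(z)/(1−α) = 0.026674/0.01 = 2.667.
ES = 2.372% × 2.667 = 6.326%.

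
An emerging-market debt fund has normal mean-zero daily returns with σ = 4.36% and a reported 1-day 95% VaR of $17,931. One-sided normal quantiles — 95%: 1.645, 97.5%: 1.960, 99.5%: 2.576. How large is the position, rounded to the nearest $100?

VaR as a fraction of value: z·σ = 1.645 × 4.36% = 7.1722%.
Position = $17,931 / 0.071722 = $250,007.

$250,000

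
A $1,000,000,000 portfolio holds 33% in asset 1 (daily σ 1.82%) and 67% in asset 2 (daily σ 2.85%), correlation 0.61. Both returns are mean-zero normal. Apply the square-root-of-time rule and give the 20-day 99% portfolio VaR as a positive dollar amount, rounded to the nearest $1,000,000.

$242,000,000

σ_p = √(0.33²·1.82² + 0.67²·2.85² + 2·0.61·0.33·0.67·1.82·2.85) = 2.325%.
σ_{20d} = 2.325% × √20 = 10.398%.
z(99%) = 2.326.
VaR = 2.326 × 10.398% = 24.186%; on $1,000,000,000 that is $241,860,000.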